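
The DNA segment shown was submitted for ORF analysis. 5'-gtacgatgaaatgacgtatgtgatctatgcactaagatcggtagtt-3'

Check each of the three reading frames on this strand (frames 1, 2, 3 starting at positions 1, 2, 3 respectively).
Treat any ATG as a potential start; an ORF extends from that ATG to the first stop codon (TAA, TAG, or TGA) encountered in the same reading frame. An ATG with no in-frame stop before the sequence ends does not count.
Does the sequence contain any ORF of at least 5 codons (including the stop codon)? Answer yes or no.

no

Frame 1: GTA CGA TGA AAT GAC GTA TGT GAT CTA TGC ACT AAG ATC GGT AGT — no ATG→stop ORF.
Frame 2: TAC GAT GAA ATG ACG TAT GTG ATC TAT GCA CTA AGA TCG GTA GTT — no ATG→stop ORF.
Frame 3: ACG ATG AAA TGA CGT ATG TGA TCT ATG CAC TAA GAT CGG TAG — ATG at 6, stop TGA at 12 → 9 nt; ATG at 18, stop TGA at 21 → 6 nt; ATG at 27, stop TAA at 33 → 9 nt.
Largest ORF found is 3 codons < 5, so no.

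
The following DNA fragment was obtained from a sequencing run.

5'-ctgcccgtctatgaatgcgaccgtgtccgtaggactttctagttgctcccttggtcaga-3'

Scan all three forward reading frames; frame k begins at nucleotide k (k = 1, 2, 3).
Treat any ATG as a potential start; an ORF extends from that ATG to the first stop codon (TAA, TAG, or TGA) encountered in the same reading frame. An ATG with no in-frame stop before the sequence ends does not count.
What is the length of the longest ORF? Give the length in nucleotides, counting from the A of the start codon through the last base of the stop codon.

18

Frame 1: CTG CCC GTC TAT GAA TGC GAC CGT GTC CGT AGG ACT TTC TAG TTG CTC CCT TGG TCA — no ATG→stop ORF.
Frame 2: TGC CCG TCT ATG AAT GCG ACC GTG TCC GTA GGA CTT TCT AGT TGC TCC CTT GGT CAG — no ATG→stop ORF.
Frame 3: GCC CGT CTA TGA ATG CGA CCG TGT CCG TAG GAC TTT CTA GTT GCT CCC TTG GTC AGA — ATG at 15, stop TAG at 30 → 18 nt.
Longest: frame 3, positions 15–32, 18 nt = 6 codons = 5 aa. → 18 nucleotides.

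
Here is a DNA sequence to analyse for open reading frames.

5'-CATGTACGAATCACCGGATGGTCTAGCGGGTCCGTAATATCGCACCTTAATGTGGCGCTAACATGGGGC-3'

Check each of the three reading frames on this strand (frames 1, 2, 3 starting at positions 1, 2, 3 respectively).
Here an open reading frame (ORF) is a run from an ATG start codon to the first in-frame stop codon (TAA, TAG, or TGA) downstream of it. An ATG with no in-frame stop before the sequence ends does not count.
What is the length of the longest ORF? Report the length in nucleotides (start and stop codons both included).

36

Frame 1: CAT GTA CGA ATC ACC GGA TGG TCT AGC GGG TCC GTA ATA TCG CAC CTT AAT GTG GCG CTA ACA TGG GGC — no ATG→stop ORF.
Frame 2: ATG TAC GAA TCA CCG GAT GGT CTA GCG GGT CCG TAA TAT CGC ACC TTA ATG TGG CGC TAA CAT GGG — ATG at 2, stop TAA at 35 → 36 nt; ATG at 50, stop TAA at 59 → 12 nt.
Frame 3: TGT ACG AAT CAC CGG ATG GTC TAG CGG GTC CGT AAT ATC GCA CCT TAA TGT GGC GCT AAC ATG GGG — ATG at 18, stop TAG at 24 → 9 nt.
Longest: frame 2, positions 2–37, 36 nt = 12 codons = 11 aa. → 36 nucleotides.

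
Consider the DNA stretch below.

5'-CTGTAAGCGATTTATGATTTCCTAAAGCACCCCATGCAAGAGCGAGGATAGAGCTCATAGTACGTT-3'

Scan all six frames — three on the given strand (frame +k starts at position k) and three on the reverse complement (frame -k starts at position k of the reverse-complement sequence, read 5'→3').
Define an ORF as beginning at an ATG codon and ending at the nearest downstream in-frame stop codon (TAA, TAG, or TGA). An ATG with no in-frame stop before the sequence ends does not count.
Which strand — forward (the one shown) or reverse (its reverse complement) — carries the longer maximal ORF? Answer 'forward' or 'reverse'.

reverse

Reverse complement (5'→3'): AACGTACTATGAGCTCTATCCTCGCTCTTGCATGGGGTGCTTTAGGAAATCATAAATCGCTTACAG
Frame +1: CTG TAA GCG ATT TAT GAT TTC CTA AAG CAC CCC ATG CAA GAG CGA GGA TAG AGC TCA TAG TAC GTT — ATG at 34, stop TAG at 49 → 18 nt.
Frame +2: TGT AAG CGA TTT ATG ATT TCC TAA AGC ACC CCA TGC AAG AGC GAG GAT AGA GCT CAT AGT ACG — ATG at 14, stop TAA at 23 → 12 nt.
Frame +3: GTA AGC GAT TTA TGA TTT CCT AAA GCA CCC CAT GCA AGA GCG AGG ATA GAG CTC ATA GTA CGT — no ATG→stop ORF.
Frame -1: AAC GTA CTA TGA GCT CTA TCC TCG CTC TTG CAT GGG GTG CTT TAG GAA ATC ATA AAT CGC TTA CAG — no ATG→stop ORF.
Frame -2: ACG TAC TAT GAG CTC TAT CCT CGC TCT TGC ATG GGG TGC TTT AGG AAA TCA TAA ATC GCT TAC — ATG at 32, stop TAA at 53 → 24 nt.
Frame -3: CGT ACT ATG AGC TCT ATC CTC GCT CTT GCA TGG GGT GCT TTA GGA AAT CAT AAA TCG CTT ACA — no ATG→stop ORF.
Forward-strand max 18 nt; reverse-strand max 24 nt. The reverse strand has the longer ORF.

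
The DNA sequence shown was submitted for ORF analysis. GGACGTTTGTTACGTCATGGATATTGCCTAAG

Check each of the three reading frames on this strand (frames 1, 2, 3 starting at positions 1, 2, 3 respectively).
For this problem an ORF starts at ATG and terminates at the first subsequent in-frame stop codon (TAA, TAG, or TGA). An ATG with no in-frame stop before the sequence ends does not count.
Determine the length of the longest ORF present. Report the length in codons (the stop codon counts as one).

Frame 1: GGA CGT TTG TTA CGT CAT GGA TAT TGC CTA — no ATG→stop ORF.
Frame 2: GAC GTT TGT TAC GTC ATG GAT ATT GCC TAA — ATG at 17, stop TAA at 29 → 15 nt.
Frame 3: ACG TTT GTT ACG TCA TGG ATA TTG CCT AAG — no ATG→stop ORF.
Longest: frame 2, positions 17–31, 15 nt = 5 codons = 4 aa. → 5 codons.

5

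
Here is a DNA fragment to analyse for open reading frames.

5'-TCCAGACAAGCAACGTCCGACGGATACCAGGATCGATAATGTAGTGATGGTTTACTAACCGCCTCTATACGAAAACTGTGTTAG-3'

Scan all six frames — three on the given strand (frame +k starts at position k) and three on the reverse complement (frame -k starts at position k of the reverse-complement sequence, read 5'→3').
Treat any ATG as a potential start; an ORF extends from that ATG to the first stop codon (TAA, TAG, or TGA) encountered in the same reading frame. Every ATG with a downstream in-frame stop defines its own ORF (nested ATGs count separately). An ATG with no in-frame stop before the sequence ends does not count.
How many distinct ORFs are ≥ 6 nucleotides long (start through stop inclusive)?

Reverse complement (5'→3'): CTAACACAGTTTTCGTATAGAGGCGGTTAGTAAACCATCACTACATTATCGATCCTGGTATCCGTCGGACGTTGCTTGTCTGGA
Frame +1: TCC AGA CAA GCA ACG TCC GAC GGA TAC CAG GAT CGA TAA TGT AGT GAT GGT TTA CTA ACC GCC TCT ATA CGA AAA CTG TGT TAG — no ATG→stop ORF.
Frame +2: CCA GAC AAG CAA CGT CCG ACG GAT ACC AGG ATC GAT AAT GTA GTG ATG GTT TAC TAA CCG CCT CTA TAC GAA AAC TGT GTT — ATG at 47, stop TAA at 56 → 12 nt.
Frame +3: CAG ACA AGC AAC GTC CGA CGG ATA CCA GGA TCG ATA ATG TAG TGA TGG TTT ACT AAC CGC CTC TAT ACG AAA ACT GTG TTA — ATG at 39, stop TAG at 42 → 6 nt.
Frame -1: CTA ACA CAG TTT TCG TAT AGA GGC GGT TAG TAA ACC ATC ACT ACA TTA TCG ATC CTG GTA TCC GTC GGA CGT TGC TTG TCT GGA — no ATG→stop ORF.
Frame -2: TAA CAC AGT TTT CGT ATA GAG GCG GTT AGT AAA CCA TCA CTA CAT TAT CGA TCC TGG TAT CCG TCG GAC GTT GCT TGT CTG — no ATG→stop ORF.
Frame -3: AAC ACA GTT TTC GTA TAG AGG CGG TTA GTA AAC CAT CAC TAC ATT ATC GAT CCT GGT ATC CGT CGG ACG TTG CTT GTC TGG — no ATG→stop ORF.
ORFs ≥ 6 nucleotides: frame +2 47–58 (12 nucleotides), frame +3 39–44 (6 nucleotides). Count = 2.

2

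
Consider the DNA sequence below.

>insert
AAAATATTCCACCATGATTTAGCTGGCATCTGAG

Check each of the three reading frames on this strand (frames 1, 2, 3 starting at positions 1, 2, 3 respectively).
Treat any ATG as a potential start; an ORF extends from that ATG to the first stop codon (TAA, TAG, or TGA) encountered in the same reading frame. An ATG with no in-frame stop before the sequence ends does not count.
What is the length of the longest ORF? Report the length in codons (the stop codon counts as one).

3

Frame 1: AAA ATA TTC CAC CAT GAT TTA GCT GGC ATC TGA — no ATG→stop ORF.
Frame 2: AAA TAT TCC ACC ATG ATT TAG CTG GCA TCT GAG — ATG at 14, stop TAG at 20 → 9 nt.
Frame 3: AAT ATT CCA CCA TGA TTT AGC TGG CAT CTG — no ATG→stop ORF.
Longest: frame 2, positions 14–22, 9 nt = 3 codons = 2 aa. → 3 codons.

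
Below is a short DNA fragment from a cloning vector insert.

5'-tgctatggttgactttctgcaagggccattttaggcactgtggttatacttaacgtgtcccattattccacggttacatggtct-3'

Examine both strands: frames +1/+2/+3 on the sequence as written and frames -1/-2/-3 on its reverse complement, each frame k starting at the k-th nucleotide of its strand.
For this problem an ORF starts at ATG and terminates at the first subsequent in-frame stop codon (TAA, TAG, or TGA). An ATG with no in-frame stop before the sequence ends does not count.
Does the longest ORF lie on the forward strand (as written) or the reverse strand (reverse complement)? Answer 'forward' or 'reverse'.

reverse

Reverse complement (5'→3'): AGACCATGTAACCGTGGAATAATGGGACACGTTAAGTATAACCACAGTGCCTAAAATGGCCCTTGCAGAAAGTCAACCATAGCA
Frame +1: TGC TAT GGT TGA CTT TCT GCA AGG GCC ATT TTA GGC ACT GTG GTT ATA CTT AAC GTG TCC CAT TAT TCC ACG GTT ACA TGG TCT — no ATG→stop ORF.
Frame +2: GCT ATG GTT GAC TTT CTG CAA GGG CCA TTT TAG GCA CTG TGG TTA TAC TTA ACG TGT CCC ATT ATT CCA CGG TTA CAT GGT — ATG at 5, stop TAG at 32 → 30 nt.
Frame +3: CTA TGG TTG ACT TTC TGC AAG GGC CAT TTT AGG CAC TGT GGT TAT ACT TAA CGT GTC CCA TTA TTC CAC GGT TAC ATG GTC — no ATG→stop ORF.
Frame -1: AGA CCA TGT AAC CGT GGA ATA ATG GGA CAC GTT AAG TAT AAC CAC AGT GCC TAA AAT GGC CCT TGC AGA AAG TCA ACC ATA GCA — ATG at 22, stop TAA at 52 → 33 nt.
Frame -2: GAC CAT GTA ACC GTG GAA TAA TGG GAC ACG TTA AGT ATA ACC ACA GTG CCT AAA ATG GCC CTT GCA GAA AGT CAA CCA TAG — ATG at 56, stop TAG at 80 → 27 nt.
Frame -3: ACC ATG TAA CCG TGG AAT AAT GGG ACA CGT TAA GTA TAA CCA CAG TGC CTA AAA TGG CCC TTG CAG AAA GTC AAC CAT AGC — ATG at 6, stop TAA at 9 → 6 nt.
Forward-strand max 30 nt; reverse-strand max 33 nt. The reverse strand has the longer ORF.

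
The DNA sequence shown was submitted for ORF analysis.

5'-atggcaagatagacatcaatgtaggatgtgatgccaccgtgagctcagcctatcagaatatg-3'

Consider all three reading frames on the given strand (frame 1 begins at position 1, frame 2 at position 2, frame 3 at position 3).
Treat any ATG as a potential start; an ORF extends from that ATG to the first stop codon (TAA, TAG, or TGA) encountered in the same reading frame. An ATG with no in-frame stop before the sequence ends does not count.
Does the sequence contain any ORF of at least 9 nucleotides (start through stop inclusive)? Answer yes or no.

yes

Frame 1: ATG GCA AGA TAG ACA TCA ATG TAG GAT GTG ATG CCA CCG TGA GCT CAG CCT ATC AGA ATA — ATG at 1, stop TAG at 10 → 12 nt; ATG at 19, stop TAG at 22 → 6 nt; ATG at 31, stop TGA at 40 → 12 nt.
Frame 2: TGG CAA GAT AGA CAT CAA TGT AGG ATG TGA TGC CAC CGT GAG CTC AGC CTA TCA GAA TAT — ATG at 26, stop TGA at 29 → 6 nt.
Frame 3: GGC AAG ATA GAC ATC AAT GTA GGA TGT GAT GCC ACC GTG AGC TCA GCC TAT CAG AAT ATG — no ATG→stop ORF.
Frame 1 has an ORF of 12 nucleotides (positions 1–12) ≥ 9, so yes.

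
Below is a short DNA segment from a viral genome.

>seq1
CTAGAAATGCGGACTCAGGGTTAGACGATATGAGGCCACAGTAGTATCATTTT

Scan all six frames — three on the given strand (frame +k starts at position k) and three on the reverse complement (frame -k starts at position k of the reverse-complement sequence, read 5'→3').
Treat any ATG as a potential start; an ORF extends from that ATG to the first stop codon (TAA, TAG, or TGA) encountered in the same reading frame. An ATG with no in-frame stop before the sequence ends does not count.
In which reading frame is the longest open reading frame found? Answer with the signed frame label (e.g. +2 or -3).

-1

Reverse complement (5'→3'): AAAATGATACTACTGTGGCCTCATATCGTCTAACCCTGAGTCCGCATTTCTAG
Frame +1: CTA GAA ATG CGG ACT CAG GGT TAG ACG ATA TGA GGC CAC AGT AGT ATC ATT — ATG at 7, stop TAG at 22 → 18 nt.
Frame +2: TAG AAA TGC GGA CTC AGG GTT AGA CGA TAT GAG GCC ACA GTA GTA TCA TTT — no ATG→stop ORF.
Frame +3: AGA AAT GCG GAC TCA GGG TTA GAC GAT ATG AGG CCA CAG TAG TAT CAT TTT — ATG at 30, stop TAG at 42 → 15 nt.
Frame -1: AAA ATG ATA CTA CTG TGG CCT CAT ATC GTC TAA CCC TGA GTC CGC ATT TCT — ATG at 4, stop TAA at 31 → 30 nt.
Frame -2: AAA TGA TAC TAC TGT GGC CTC ATA TCG TCT AAC CCT GAG TCC GCA TTT CTA — no ATG→stop ORF.
Frame -3: AAT GAT ACT ACT GTG GCC TCA TAT CGT CTA ACC CTG AGT CCG CAT TTC TAG — no ATG→stop ORF.
Longest ORF is 30 nt in frame -1 (positions 4–33).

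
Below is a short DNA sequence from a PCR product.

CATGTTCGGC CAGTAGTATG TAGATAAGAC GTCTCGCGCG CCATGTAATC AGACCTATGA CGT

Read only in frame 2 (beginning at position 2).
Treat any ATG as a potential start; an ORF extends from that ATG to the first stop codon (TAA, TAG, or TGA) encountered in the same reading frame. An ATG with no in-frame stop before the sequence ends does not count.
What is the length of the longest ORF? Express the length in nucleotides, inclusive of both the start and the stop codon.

15

Frame 2: ATG TTC GGC CAG TAG TAT GTA GAT AAG ACG TCT CGC GCG CCA TGT AAT CAG ACC TAT GAC — ATG at 2, stop TAG at 14 → 15 nt.
Longest: frame 2, positions 2–16, 15 nt = 5 codons = 4 aa. → 15 nucleotides.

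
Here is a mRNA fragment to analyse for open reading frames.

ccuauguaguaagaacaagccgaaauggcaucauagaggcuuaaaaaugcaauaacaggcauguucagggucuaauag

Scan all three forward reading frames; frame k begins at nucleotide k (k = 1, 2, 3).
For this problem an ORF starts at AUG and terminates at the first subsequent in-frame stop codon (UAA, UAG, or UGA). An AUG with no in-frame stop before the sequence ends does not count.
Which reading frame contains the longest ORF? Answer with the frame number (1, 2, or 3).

1

Frame 1: CCU AUG UAG UAA GAA CAA GCC GAA AUG GCA UCA UAG AGG CUU AAA AAU GCA AUA ACA GGC AUG UUC AGG GUC UAA UAG — AUG at 4, stop UAG at 7 → 6 nt; AUG at 25, stop UAG at 34 → 12 nt; AUG at 61, stop UAA at 73 → 15 nt.
Frame 2: CUA UGU AGU AAG AAC AAG CCG AAA UGG CAU CAU AGA GGC UUA AAA AUG CAA UAA CAG GCA UGU UCA GGG UCU AAU — AUG at 47, stop UAA at 53 → 9 nt.
Frame 3: UAU GUA GUA AGA ACA AGC CGA AAU GGC AUC AUA GAG GCU UAA AAA UGC AAU AAC AGG CAU GUU CAG GGU CUA AUA — no AUG→stop ORF.
Longest ORF is 15 nt in frame 1 (positions 61–75).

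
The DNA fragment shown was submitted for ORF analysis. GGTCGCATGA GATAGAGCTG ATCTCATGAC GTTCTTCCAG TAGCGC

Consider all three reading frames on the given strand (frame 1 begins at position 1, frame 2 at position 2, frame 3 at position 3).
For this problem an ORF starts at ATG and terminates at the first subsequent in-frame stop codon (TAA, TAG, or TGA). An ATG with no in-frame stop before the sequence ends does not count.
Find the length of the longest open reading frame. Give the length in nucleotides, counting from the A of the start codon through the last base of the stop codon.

18

Frame 1: GGT CGC ATG AGA TAG AGC TGA TCT CAT GAC GTT CTT CCA GTA GCG — ATG at 7, stop TAG at 13 → 9 nt.
Frame 2: GTC GCA TGA GAT AGA GCT GAT CTC ATG ACG TTC TTC CAG TAG CGC — ATG at 26, stop TAG at 41 → 18 nt.
Frame 3: TCG CAT GAG ATA GAG CTG ATC TCA TGA CGT TCT TCC AGT AGC — no ATG→stop ORF.
Longest: frame 2, positions 26–43, 18 nt = 6 codons = 5 aa. → 18 nucleotides.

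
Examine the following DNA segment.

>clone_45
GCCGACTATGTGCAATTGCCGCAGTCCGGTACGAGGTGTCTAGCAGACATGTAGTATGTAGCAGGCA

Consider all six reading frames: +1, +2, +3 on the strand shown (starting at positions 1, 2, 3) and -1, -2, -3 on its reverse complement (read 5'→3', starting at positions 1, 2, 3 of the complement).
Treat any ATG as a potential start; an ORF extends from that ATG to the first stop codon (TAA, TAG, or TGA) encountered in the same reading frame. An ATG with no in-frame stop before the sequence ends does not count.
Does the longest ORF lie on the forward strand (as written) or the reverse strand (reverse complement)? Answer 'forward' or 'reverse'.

Reverse complement (5'→3'): TGCCTGCTACATACTACATGTCTGCTAGACACCTCGTACCGGACTGCGGCAATTGCACATAGTCGGC
Frame +1: GCC GAC TAT GTG CAA TTG CCG CAG TCC GGT ACG AGG TGT CTA GCA GAC ATG TAG TAT GTA GCA GGC — ATG at 49, stop TAG at 52 → 6 nt.
Frame +2: CCG ACT ATG TGC AAT TGC CGC AGT CCG GTA CGA GGT GTC TAG CAG ACA TGT AGT ATG TAG CAG GCA — ATG at 8, stop TAG at 41 → 36 nt; ATG at 56, stop TAG at 59 → 6 nt.
Frame +3: CGA CTA TGT GCA ATT GCC GCA GTC CGG TAC GAG GTG TCT AGC AGA CAT GTA GTA TGT AGC AGG — no ATG→stop ORF.
Frame -1: TGC CTG CTA CAT ACT ACA TGT CTG CTA GAC ACC TCG TAC CGG ACT GCG GCA ATT GCA CAT AGT CGG — no ATG→stop ORF.
Frame -2: GCC TGC TAC ATA CTA CAT GTC TGC TAG ACA CCT CGT ACC GGA CTG CGG CAA TTG CAC ATA GTC GGC — no ATG→stop ORF.
Frame -3: CCT GCT ACA TAC TAC ATG TCT GCT AGA CAC CTC GTA CCG GAC TGC GGC AAT TGC ACA TAG TCG — ATG at 18, stop TAG at 60 → 45 nt.
Forward-strand max 36 nt; reverse-strand max 45 nt. The reverse strand has the longer ORF.

reverse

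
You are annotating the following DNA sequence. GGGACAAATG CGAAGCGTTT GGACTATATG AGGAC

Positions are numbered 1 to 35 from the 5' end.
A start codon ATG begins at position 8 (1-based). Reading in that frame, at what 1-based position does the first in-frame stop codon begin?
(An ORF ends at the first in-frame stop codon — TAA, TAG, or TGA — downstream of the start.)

Codons from position 8: ATG (8–10), CGA (11–13), AGC (14–16), GTT (17–19), TGG (20–22), ACT (23–25), ATA (26–28), TGA (29–31).
TGA is a stop codon; it begins at position 29.

29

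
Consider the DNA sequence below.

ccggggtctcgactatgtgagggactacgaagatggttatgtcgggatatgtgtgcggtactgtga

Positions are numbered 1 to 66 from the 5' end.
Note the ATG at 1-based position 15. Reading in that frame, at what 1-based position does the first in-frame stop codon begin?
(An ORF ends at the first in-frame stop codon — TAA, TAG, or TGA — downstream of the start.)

Codons from position 15: ATG (15–17), TGA (18–20).
TGA is a stop codon; it begins at position 18.

18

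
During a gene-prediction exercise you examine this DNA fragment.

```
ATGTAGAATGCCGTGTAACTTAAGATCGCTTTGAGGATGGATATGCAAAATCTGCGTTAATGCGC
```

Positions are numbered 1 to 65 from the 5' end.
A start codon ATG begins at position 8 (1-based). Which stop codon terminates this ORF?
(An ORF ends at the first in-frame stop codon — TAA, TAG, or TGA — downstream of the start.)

TGA

Codons from position 8: ATG (8–10), CCG (11–13), TGT (14–16), AAC (17–19), TTA (20–22), AGA (23–25), TCG (26–28), CTT (29–31), TGA (32–34).
The first in-frame stop codon is TGA.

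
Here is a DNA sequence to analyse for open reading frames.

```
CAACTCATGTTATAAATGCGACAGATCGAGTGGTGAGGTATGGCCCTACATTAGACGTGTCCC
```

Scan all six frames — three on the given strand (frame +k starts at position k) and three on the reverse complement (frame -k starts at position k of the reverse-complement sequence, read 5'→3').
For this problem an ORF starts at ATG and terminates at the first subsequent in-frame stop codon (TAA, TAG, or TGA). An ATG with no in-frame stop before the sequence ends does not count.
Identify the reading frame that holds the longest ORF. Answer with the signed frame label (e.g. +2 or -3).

Reverse complement (5'→3'): GGGACACGTCTAATGTAGGGCCATACCTCACCACTCGATCTGTCGCATTTATAACATGAGTTG
Frame +1: CAA CTC ATG TTA TAA ATG CGA CAG ATC GAG TGG TGA GGT ATG GCC CTA CAT TAG ACG TGT CCC — ATG at 7, stop TAA at 13 → 9 nt; ATG at 16, stop TGA at 34 → 21 nt; ATG at 40, stop TAG at 52 → 15 nt.
Frame +2: AAC TCA TGT TAT AAA TGC GAC AGA TCG AGT GGT GAG GTA TGG CCC TAC ATT AGA CGT GTC — no ATG→stop ORF.
Frame +3: ACT CAT GTT ATA AAT GCG ACA GAT CGA GTG GTG AGG TAT GGC CCT ACA TTA GAC GTG TCC — no ATG→stop ORF.
Frame -1: GGG ACA CGT CTA ATG TAG GGC CAT ACC TCA CCA CTC GAT CTG TCG CAT TTA TAA CAT GAG TTG — ATG at 13, stop TAG at 16 → 6 nt.
Frame -2: GGA CAC GTC TAA TGT AGG GCC ATA CCT CAC CAC TCG ATC TGT CGC ATT TAT AAC ATG AGT — no ATG→stop ORF.
Frame -3: GAC ACG TCT AAT GTA GGG CCA TAC CTC ACC ACT CGA TCT GTC GCA TTT ATA ACA TGA GTT — no ATG→stop ORF.
Longest ORF is 21 nt in frame +1 (positions 16–36).

+1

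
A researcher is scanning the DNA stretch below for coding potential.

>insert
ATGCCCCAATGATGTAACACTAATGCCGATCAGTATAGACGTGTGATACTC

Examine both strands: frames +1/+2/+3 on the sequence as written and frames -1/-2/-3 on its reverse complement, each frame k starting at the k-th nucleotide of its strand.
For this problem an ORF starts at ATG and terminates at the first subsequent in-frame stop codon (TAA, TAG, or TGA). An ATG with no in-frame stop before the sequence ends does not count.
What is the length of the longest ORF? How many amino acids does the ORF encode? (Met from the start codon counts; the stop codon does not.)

7

Reverse complement (5'→3'): GAGTATCACACGTCTATACTGATCGGCATTAGTGTTACATCATTGGGGCAT
Frame +1: ATG CCC CAA TGA TGT AAC ACT AAT GCC GAT CAG TAT AGA CGT GTG ATA CTC — ATG at 1, stop TGA at 10 → 12 nt.
Frame +2: TGC CCC AAT GAT GTA ACA CTA ATG CCG ATC AGT ATA GAC GTG TGA TAC — ATG at 23, stop TGA at 44 → 24 nt.
Frame +3: GCC CCA ATG ATG TAA CAC TAA TGC CGA TCA GTA TAG ACG TGT GAT ACT — ATG at 9, stop TAA at 15 → 9 nt; ATG at 12, stop TAA at 15 → 6 nt.
Frame -1: GAG TAT CAC ACG TCT ATA CTG ATC GGC ATT AGT GTT ACA TCA TTG GGG CAT — no ATG→stop ORF.
Frame -2: AGT ATC ACA CGT CTA TAC TGA TCG GCA TTA GTG TTA CAT CAT TGG GGC — no ATG→stop ORF.
Frame -3: GTA TCA CAC GTC TAT ACT GAT CGG CAT TAG TGT TAC ATC ATT GGG GCA — no ATG→stop ORF.
Longest: frame +2, positions 23–46, 24 nt = 8 codons = 7 aa. → 7 amino acids.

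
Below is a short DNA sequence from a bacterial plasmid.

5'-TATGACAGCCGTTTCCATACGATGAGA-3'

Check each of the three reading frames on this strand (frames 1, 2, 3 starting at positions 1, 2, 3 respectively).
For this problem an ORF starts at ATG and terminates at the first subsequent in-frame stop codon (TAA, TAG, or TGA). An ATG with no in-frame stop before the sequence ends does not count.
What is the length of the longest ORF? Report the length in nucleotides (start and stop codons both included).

24

Frame 1: TAT GAC AGC CGT TTC CAT ACG ATG AGA — no ATG→stop ORF.
Frame 2: ATG ACA GCC GTT TCC ATA CGA TGA — ATG at 2, stop TGA at 23 → 24 nt.
Frame 3: TGA CAG CCG TTT CCA TAC GAT GAG — no ATG→stop ORF.
Longest: frame 2, positions 2–25, 24 nt = 8 codons = 7 aa. → 24 nucleotides.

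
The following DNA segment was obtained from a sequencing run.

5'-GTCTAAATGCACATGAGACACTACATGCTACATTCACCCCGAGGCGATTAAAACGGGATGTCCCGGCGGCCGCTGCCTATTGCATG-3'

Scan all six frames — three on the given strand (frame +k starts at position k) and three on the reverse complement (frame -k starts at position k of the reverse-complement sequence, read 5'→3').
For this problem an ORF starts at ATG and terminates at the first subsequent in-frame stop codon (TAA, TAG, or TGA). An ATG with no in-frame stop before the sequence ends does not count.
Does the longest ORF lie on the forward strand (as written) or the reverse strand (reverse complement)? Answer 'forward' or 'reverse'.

Reverse complement (5'→3'): CATGCAATAGGCAGCGGCCGCCGGGACATCCCGTTTTAATCGCCTCGGGGTGAATGTAGCATGTAGTGTCTCATGTGCATTTAGAC
Frame +1: GTC TAA ATG CAC ATG AGA CAC TAC ATG CTA CAT TCA CCC CGA GGC GAT TAA AAC GGG ATG TCC CGG CGG CCG CTG CCT ATT GCA — ATG at 7, stop TAA at 49 → 45 nt; ATG at 13, stop TAA at 49 → 39 nt; ATG at 25, stop TAA at 49 → 27 nt.
Frame +2: TCT AAA TGC ACA TGA GAC ACT ACA TGC TAC ATT CAC CCC GAG GCG ATT AAA ACG GGA TGT CCC GGC GGC CGC TGC CTA TTG CAT — no ATG→stop ORF.
Frame +3: CTA AAT GCA CAT GAG ACA CTA CAT GCT ACA TTC ACC CCG AGG CGA TTA AAA CGG GAT GTC CCG GCG GCC GCT GCC TAT TGC ATG — no ATG→stop ORF.
Frame -1: CAT GCA ATA GGC AGC GGC CGC CGG GAC ATC CCG TTT TAA TCG CCT CGG GGT GAA TGT AGC ATG TAG TGT CTC ATG TGC ATT TAG — ATG at 61, stop TAG at 64 → 6 nt; ATG at 73, stop TAG at 82 → 12 nt.
Frame -2: ATG CAA TAG GCA GCG GCC GCC GGG ACA TCC CGT TTT AAT CGC CTC GGG GTG AAT GTA GCA TGT AGT GTC TCA TGT GCA TTT AGA — ATG at 2, stop TAG at 8 → 9 nt.
Frame -3: TGC AAT AGG CAG CGG CCG CCG GGA CAT CCC GTT TTA ATC GCC TCG GGG TGA ATG TAG CAT GTA GTG TCT CAT GTG CAT TTA GAC — ATG at 54, stop TAG at 57 → 6 nt.
Forward-strand max 45 nt; reverse-strand max 12 nt. The forward strand has the longer ORF.

forward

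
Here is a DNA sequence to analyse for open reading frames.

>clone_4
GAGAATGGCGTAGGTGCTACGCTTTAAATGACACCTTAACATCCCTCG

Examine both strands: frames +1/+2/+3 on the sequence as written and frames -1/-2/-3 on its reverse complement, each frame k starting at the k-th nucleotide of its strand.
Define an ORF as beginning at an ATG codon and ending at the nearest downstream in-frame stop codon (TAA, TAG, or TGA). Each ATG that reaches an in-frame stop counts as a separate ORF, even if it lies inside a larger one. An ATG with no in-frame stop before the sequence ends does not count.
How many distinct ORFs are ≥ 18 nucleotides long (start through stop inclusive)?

0

Reverse complement (5'→3'): CGAGGGATGTTAAGGTGTCATTTAAAGCGTAGCACCTACGCCATTCTC
Frame +1: GAG AAT GGC GTA GGT GCT ACG CTT TAA ATG ACA CCT TAA CAT CCC TCG — ATG at 28, stop TAA at 37 → 12 nt.
Frame +2: AGA ATG GCG TAG GTG CTA CGC TTT AAA TGA CAC CTT AAC ATC CCT — ATG at 5, stop TAG at 11 → 9 nt.
Frame +3: GAA TGG CGT AGG TGC TAC GCT TTA AAT GAC ACC TTA ACA TCC CTC — no ATG→stop ORF.
Frame -1: CGA GGG ATG TTA AGG TGT CAT TTA AAG CGT AGC ACC TAC GCC ATT CTC — no ATG→stop ORF.
Frame -2: GAG GGA TGT TAA GGT GTC ATT TAA AGC GTA GCA CCT ACG CCA TTC — no ATG→stop ORF.
Frame -3: AGG GAT GTT AAG GTG TCA TTT AAA GCG TAG CAC CTA CGC CAT TCT — no ATG→stop ORF.
No ORF reaches 18 nucleotides. Count = 0.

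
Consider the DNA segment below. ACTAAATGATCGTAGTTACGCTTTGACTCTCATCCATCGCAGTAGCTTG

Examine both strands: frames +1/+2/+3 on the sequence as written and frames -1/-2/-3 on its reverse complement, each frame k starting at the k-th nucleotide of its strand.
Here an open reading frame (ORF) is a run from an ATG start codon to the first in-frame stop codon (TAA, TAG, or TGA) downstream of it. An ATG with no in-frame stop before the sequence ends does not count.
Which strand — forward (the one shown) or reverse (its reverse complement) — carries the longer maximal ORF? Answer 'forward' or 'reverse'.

Reverse complement (5'→3'): CAAGCTACTGCGATGGATGAGAGTCAAAGCGTAACTACGATCATTTAGT
Frame +1: ACT AAA TGA TCG TAG TTA CGC TTT GAC TCT CAT CCA TCG CAG TAG CTT — no ATG→stop ORF.
Frame +2: CTA AAT GAT CGT AGT TAC GCT TTG ACT CTC ATC CAT CGC AGT AGC TTG — no ATG→stop ORF.
Frame +3: TAA ATG ATC GTA GTT ACG CTT TGA CTC TCA TCC ATC GCA GTA GCT — ATG at 6, stop TGA at 24 → 21 nt.
Frame -1: CAA GCT ACT GCG ATG GAT GAG AGT CAA AGC GTA ACT ACG ATC ATT TAG — ATG at 13, stop TAG at 46 → 36 nt.
Frame -2: AAG CTA CTG CGA TGG ATG AGA GTC AAA GCG TAA CTA CGA TCA TTT AGT — ATG at 17, stop TAA at 32 → 18 nt.
Frame -3: AGC TAC TGC GAT GGA TGA GAG TCA AAG CGT AAC TAC GAT CAT TTA — no ATG→stop ORF.
Forward-strand max 21 nt; reverse-strand max 36 nt. The reverse strand has the longer ORF.

reverse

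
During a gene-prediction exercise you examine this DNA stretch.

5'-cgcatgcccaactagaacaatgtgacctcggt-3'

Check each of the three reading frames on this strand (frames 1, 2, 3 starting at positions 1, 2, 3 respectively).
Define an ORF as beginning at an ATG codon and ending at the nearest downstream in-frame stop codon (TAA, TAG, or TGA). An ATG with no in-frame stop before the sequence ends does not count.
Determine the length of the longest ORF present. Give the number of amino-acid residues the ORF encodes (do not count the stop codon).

Frame 1: CGC ATG CCC AAC TAG AAC AAT GTG ACC TCG — ATG at 4, stop TAG at 13 → 12 nt.
Frame 2: GCA TGC CCA ACT AGA ACA ATG TGA CCT CGG — ATG at 20, stop TGA at 23 → 6 nt.
Frame 3: CAT GCC CAA CTA GAA CAA TGT GAC CTC GGT — no ATG→stop ORF.
Longest: frame 1, positions 4–15, 12 nt = 4 codons = 3 aa. → 3 amino acids.

3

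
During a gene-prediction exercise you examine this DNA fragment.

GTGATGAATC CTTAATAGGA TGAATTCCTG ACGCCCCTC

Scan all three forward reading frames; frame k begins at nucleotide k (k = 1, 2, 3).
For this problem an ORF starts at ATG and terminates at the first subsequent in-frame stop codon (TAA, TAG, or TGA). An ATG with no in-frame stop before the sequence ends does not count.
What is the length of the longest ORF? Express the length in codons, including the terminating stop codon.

4

Frame 1: GTG ATG AAT CCT TAA TAG GAT GAA TTC CTG ACG CCC CTC — ATG at 4, stop TAA at 13 → 12 nt.
Frame 2: TGA TGA ATC CTT AAT AGG ATG AAT TCC TGA CGC CCC — ATG at 20, stop TGA at 29 → 12 nt.
Frame 3: GAT GAA TCC TTA ATA GGA TGA ATT CCT GAC GCC CCT — no ATG→stop ORF.
Longest: frame 1, positions 4–15, 12 nt = 4 codons = 3 aa. → 4 codons.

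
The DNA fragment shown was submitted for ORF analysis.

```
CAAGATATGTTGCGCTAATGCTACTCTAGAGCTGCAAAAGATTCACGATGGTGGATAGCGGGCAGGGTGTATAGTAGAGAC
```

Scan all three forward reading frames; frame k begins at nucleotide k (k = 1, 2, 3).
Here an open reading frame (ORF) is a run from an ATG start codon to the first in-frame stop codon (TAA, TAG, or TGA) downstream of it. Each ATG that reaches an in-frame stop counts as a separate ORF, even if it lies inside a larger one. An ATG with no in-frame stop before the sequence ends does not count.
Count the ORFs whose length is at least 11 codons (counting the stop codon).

0

Frame 1: CAA GAT ATG TTG CGC TAA TGC TAC TCT AGA GCT GCA AAA GAT TCA CGA TGG TGG ATA GCG GGC AGG GTG TAT AGT AGA GAC — ATG at 7, stop TAA at 16 → 12 nt.
Frame 2: AAG ATA TGT TGC GCT AAT GCT ACT CTA GAG CTG CAA AAG ATT CAC GAT GGT GGA TAG CGG GCA GGG TGT ATA GTA GAG — no ATG→stop ORF.
Frame 3: AGA TAT GTT GCG CTA ATG CTA CTC TAG AGC TGC AAA AGA TTC ACG ATG GTG GAT AGC GGG CAG GGT GTA TAG TAG AGA — ATG at 18, stop TAG at 27 → 12 nt; ATG at 48, stop TAG at 72 → 27 nt.
No ORF reaches 11 codons. Count = 0.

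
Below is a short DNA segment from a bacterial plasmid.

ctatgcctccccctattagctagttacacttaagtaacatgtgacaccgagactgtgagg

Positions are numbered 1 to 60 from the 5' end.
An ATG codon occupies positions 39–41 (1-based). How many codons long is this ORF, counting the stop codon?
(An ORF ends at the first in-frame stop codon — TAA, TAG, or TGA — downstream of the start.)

2

Codons from position 39: ATG (39–41), TGA (42–44).
TGA is the first in-frame stop; that's 2 codons including the stop.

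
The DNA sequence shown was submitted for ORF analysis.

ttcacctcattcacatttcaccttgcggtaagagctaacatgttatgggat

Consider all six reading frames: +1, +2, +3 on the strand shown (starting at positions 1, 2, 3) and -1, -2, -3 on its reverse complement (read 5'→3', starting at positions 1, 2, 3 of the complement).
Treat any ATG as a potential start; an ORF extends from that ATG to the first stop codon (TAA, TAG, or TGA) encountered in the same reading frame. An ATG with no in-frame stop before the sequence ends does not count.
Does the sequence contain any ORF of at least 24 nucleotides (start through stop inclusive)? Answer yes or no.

yes

Reverse complement (5'→3'): ATCCCATAACATGTTAGCTCTTACCGCAAGGTGAAATGTGAATGAGGTGAA
Frame +1: TTC ACC TCA TTC ACA TTT CAC CTT GCG GTA AGA GCT AAC ATG TTA TGG GAT — no ATG→stop ORF.
Frame +2: TCA CCT CAT TCA CAT TTC ACC TTG CGG TAA GAG CTA ACA TGT TAT GGG — no ATG→stop ORF.
Frame +3: CAC CTC ATT CAC ATT TCA CCT TGC GGT AAG AGC TAA CAT GTT ATG GGA — no ATG→stop ORF.
Frame -1: ATC CCA TAA CAT GTT AGC TCT TAC CGC AAG GTG AAA TGT GAA TGA GGT GAA — no ATG→stop ORF.
Frame -2: TCC CAT AAC ATG TTA GCT CTT ACC GCA AGG TGA AAT GTG AAT GAG GTG — ATG at 11, stop TGA at 32 → 24 nt.
Frame -3: CCC ATA ACA TGT TAG CTC TTA CCG CAA GGT GAA ATG TGA ATG AGG TGA — ATG at 36, stop TGA at 39 → 6 nt; ATG at 42, stop TGA at 48 → 9 nt.
Frame -2 has an ORF of 24 nucleotides (positions 11–34) ≥ 24, so yes.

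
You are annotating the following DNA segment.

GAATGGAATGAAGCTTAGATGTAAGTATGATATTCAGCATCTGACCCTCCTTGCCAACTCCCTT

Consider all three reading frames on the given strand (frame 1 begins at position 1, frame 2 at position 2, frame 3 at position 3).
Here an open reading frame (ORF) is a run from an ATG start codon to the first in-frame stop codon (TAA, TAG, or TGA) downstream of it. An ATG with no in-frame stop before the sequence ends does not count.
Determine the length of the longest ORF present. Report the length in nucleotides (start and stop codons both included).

18

Frame 1: GAA TGG AAT GAA GCT TAG ATG TAA GTA TGA TAT TCA GCA TCT GAC CCT CCT TGC CAA CTC CCT — ATG at 19, stop TAA at 22 → 6 nt.
Frame 2: AAT GGA ATG AAG CTT AGA TGT AAG TAT GAT ATT CAG CAT CTG ACC CTC CTT GCC AAC TCC CTT — no ATG→stop ORF.
Frame 3: ATG GAA TGA AGC TTA GAT GTA AGT ATG ATA TTC AGC ATC TGA CCC TCC TTG CCA ACT CCC — ATG at 3, stop TGA at 9 → 9 nt; ATG at 27, stop TGA at 42 → 18 nt.
Longest: frame 3, positions 27–44, 18 nt = 6 codons = 5 aa. → 18 nucleotides.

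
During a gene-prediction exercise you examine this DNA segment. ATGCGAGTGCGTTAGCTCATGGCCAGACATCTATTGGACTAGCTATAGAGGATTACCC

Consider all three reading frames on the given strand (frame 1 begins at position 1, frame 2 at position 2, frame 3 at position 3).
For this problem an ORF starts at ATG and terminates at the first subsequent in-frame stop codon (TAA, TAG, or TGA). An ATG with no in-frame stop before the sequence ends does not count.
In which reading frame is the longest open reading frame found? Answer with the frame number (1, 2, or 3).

Frame 1: ATG CGA GTG CGT TAG CTC ATG GCC AGA CAT CTA TTG GAC TAG CTA TAG AGG ATT ACC — ATG at 1, stop TAG at 13 → 15 nt; ATG at 19, stop TAG at 40 → 24 nt.
Frame 2: TGC GAG TGC GTT AGC TCA TGG CCA GAC ATC TAT TGG ACT AGC TAT AGA GGA TTA CCC — no ATG→stop ORF.
Frame 3: GCG AGT GCG TTA GCT CAT GGC CAG ACA TCT ATT GGA CTA GCT ATA GAG GAT TAC — no ATG→stop ORF.
Longest ORF is 24 nt in frame 1 (positions 19–42).

1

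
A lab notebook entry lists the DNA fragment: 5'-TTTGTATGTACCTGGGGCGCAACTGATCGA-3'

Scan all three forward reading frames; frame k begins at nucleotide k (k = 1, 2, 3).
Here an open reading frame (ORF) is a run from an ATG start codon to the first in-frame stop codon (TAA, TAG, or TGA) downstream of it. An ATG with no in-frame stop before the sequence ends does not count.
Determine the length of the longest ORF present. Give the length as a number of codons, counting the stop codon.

7

Frame 1: TTT GTA TGT ACC TGG GGC GCA ACT GAT CGA — no ATG→stop ORF.
Frame 2: TTG TAT GTA CCT GGG GCG CAA CTG ATC — no ATG→stop ORF.
Frame 3: TGT ATG TAC CTG GGG CGC AAC TGA TCG — ATG at 6, stop TGA at 24 → 21 nt.
Longest: frame 3, positions 6–26, 21 nt = 7 codons = 6 aa. → 7 codons.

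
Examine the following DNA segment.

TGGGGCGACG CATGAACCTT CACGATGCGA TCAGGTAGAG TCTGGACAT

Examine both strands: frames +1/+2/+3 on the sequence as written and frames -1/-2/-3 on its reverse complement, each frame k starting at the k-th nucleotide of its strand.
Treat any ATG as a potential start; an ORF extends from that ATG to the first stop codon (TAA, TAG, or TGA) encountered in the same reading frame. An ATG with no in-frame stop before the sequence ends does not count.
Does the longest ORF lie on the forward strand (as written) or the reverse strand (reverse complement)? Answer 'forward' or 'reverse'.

reverse

Reverse complement (5'→3'): ATGTCCAGACTCTACCTGATCGCATCGTGAAGGTTCATGCGTCGCCCCA
Frame +1: TGG GGC GAC GCA TGA ACC TTC ACG ATG CGA TCA GGT AGA GTC TGG ACA — no ATG→stop ORF.
Frame +2: GGG GCG ACG CAT GAA CCT TCA CGA TGC GAT CAG GTA GAG TCT GGA CAT — no ATG→stop ORF.
Frame +3: GGG CGA CGC ATG AAC CTT CAC GAT GCG ATC AGG TAG AGT CTG GAC — ATG at 12, stop TAG at 36 → 27 nt.
Frame -1: ATG TCC AGA CTC TAC CTG ATC GCA TCG TGA AGG TTC ATG CGT CGC CCC — ATG at 1, stop TGA at 28 → 30 nt.
Frame -2: TGT CCA GAC TCT ACC TGA TCG CAT CGT GAA GGT TCA TGC GTC GCC CCA — no ATG→stop ORF.
Frame -3: GTC CAG ACT CTA CCT GAT CGC ATC GTG AAG GTT CAT GCG TCG CCC — no ATG→stop ORF.
Forward-strand max 27 nt; reverse-strand max 30 nt. The reverse strand has the longer ORF.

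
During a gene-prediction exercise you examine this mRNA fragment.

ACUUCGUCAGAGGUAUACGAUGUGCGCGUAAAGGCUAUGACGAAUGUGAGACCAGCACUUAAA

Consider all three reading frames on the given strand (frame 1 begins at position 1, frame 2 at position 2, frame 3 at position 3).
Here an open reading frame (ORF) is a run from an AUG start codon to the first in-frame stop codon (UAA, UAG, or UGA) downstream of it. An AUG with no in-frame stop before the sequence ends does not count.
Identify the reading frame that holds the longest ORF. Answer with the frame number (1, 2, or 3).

Frame 1: ACU UCG UCA GAG GUA UAC GAU GUG CGC GUA AAG GCU AUG ACG AAU GUG AGA CCA GCA CUU AAA — no AUG→stop ORF.
Frame 2: CUU CGU CAG AGG UAU ACG AUG UGC GCG UAA AGG CUA UGA CGA AUG UGA GAC CAG CAC UUA — AUG at 20, stop UAA at 29 → 12 nt; AUG at 44, stop UGA at 47 → 6 nt.
Frame 3: UUC GUC AGA GGU AUA CGA UGU GCG CGU AAA GGC UAU GAC GAA UGU GAG ACC AGC ACU UAA — no AUG→stop ORF.
Longest ORF is 12 nt in frame 2 (positions 20–31).

2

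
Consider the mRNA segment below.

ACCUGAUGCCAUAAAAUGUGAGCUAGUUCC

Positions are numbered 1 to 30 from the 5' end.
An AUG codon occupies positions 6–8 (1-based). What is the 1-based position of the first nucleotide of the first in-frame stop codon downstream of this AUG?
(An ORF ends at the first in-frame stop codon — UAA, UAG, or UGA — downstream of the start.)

Codons from position 6: AUG (6–8), CCA (9–11), UAA (12–14).
UAA is a stop codon; it begins at position 12.

12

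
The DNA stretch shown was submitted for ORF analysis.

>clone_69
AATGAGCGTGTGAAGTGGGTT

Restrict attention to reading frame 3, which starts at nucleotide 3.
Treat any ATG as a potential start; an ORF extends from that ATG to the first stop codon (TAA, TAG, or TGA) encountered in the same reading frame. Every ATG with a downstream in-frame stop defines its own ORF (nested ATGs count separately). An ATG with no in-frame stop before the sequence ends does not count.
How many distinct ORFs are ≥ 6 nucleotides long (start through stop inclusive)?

0

Frame 3: TGA GCG TGT GAA GTG GGT — no ATG→stop ORF.
No ORF reaches 6 nucleotides. Count = 0.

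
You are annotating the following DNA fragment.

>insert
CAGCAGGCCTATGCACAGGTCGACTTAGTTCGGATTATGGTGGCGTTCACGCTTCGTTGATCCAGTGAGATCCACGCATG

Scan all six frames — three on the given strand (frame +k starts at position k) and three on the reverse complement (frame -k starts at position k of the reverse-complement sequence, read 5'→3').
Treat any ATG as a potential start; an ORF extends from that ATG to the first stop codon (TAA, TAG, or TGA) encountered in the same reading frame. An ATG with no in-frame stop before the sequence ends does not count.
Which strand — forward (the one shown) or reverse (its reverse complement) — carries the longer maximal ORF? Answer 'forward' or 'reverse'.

Reverse complement (5'→3'): CATGCGTGGATCTCACTGGATCAACGAAGCGTGAACGCCACCATAATCCGAACTAAGTCGACCTGTGCATAGGCCTGCTG
Frame +1: CAG CAG GCC TAT GCA CAG GTC GAC TTA GTT CGG ATT ATG GTG GCG TTC ACG CTT CGT TGA TCC AGT GAG ATC CAC GCA — ATG at 37, stop TGA at 58 → 24 nt.
Frame +2: AGC AGG CCT ATG CAC AGG TCG ACT TAG TTC GGA TTA TGG TGG CGT TCA CGC TTC GTT GAT CCA GTG AGA TCC ACG CAT — ATG at 11, stop TAG at 26 → 18 nt.
Frame +3: GCA GGC CTA TGC ACA GGT CGA CTT AGT TCG GAT TAT GGT GGC GTT CAC GCT TCG TTG ATC CAG TGA GAT CCA CGC ATG — no ATG→stop ORF.
Frame -1: CAT GCG TGG ATC TCA CTG GAT CAA CGA AGC GTG AAC GCC ACC ATA ATC CGA ACT AAG TCG ACC TGT GCA TAG GCC TGC — no ATG→stop ORF.
Frame -2: ATG CGT GGA TCT CAC TGG ATC AAC GAA GCG TGA ACG CCA CCA TAA TCC GAA CTA AGT CGA CCT GTG CAT AGG CCT GCT — ATG at 2, stop TGA at 32 → 33 nt.
Frame -3: TGC GTG GAT CTC ACT GGA TCA ACG AAG CGT GAA CGC CAC CAT AAT CCG AAC TAA GTC GAC CTG TGC ATA GGC CTG CTG — no ATG→stop ORF.
Forward-strand max 24 nt; reverse-strand max 33 nt. The reverse strand has the longer ORF.

reverse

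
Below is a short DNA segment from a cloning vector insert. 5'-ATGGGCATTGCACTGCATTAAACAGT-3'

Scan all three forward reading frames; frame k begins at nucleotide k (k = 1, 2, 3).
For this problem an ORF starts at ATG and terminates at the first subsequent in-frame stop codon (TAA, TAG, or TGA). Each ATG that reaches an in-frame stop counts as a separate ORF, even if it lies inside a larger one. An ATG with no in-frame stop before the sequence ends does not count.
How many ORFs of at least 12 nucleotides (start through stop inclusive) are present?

Frame 1: ATG GGC ATT GCA CTG CAT TAA ACA — ATG at 1, stop TAA at 19 → 21 nt.
Frame 2: TGG GCA TTG CAC TGC ATT AAA CAG — no ATG→stop ORF.
Frame 3: GGG CAT TGC ACT GCA TTA AAC AGT — no ATG→stop ORF.
ORFs ≥ 12 nucleotides: frame 1 1–21 (21 nucleotides). Count = 1.

1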